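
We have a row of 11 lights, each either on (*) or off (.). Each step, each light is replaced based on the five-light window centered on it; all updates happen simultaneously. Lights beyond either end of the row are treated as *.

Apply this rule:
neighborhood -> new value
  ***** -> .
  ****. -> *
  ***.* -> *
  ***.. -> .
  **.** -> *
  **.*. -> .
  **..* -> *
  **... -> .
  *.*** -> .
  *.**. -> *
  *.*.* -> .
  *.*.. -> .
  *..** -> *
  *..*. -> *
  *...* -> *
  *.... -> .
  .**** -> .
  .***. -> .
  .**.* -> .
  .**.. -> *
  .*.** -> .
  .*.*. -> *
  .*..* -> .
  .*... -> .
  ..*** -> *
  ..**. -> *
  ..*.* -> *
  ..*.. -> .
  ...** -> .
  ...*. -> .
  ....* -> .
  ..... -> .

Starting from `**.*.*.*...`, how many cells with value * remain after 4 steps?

6

**..*.*..*.
*.****..**.
**..*.***.*
*.***...**.
count of *: 6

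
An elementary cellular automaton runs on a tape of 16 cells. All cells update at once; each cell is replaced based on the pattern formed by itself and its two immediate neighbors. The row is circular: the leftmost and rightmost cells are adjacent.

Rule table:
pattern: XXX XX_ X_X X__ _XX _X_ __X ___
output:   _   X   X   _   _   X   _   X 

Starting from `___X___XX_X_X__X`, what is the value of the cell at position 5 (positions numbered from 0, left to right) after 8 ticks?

X

_X_X_X__XXXXX__X
XXXXXX______X__X
_____X_XXXX_X___
XXXX_XX___XXX_XX
___XX_X_X___XX__
XX__XXXXX_X__X_X
_X______XXX__XX_
_X_XXXX___X___X_
position 5 holds X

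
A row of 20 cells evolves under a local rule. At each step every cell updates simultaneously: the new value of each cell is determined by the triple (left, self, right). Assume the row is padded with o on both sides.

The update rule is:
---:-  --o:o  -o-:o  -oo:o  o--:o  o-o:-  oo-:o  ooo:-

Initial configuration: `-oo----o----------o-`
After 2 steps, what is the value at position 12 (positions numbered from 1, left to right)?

-

-ooo--ooo--------oo-
-o-oooo-oo------ooo-
position 12 holds -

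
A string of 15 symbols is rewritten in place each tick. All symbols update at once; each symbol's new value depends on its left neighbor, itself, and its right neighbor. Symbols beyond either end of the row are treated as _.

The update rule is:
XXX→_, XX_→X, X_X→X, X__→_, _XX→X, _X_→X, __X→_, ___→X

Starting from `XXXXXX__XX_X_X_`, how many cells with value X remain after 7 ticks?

X____X__XXXXXX_
X_XX_X__X____X_
XXXXXX__X_XX_X_
X____X__XXXXXX_  (repeats tick 1; period 3)
tick 7: X____X__XXXXXX_
count of X: 8

8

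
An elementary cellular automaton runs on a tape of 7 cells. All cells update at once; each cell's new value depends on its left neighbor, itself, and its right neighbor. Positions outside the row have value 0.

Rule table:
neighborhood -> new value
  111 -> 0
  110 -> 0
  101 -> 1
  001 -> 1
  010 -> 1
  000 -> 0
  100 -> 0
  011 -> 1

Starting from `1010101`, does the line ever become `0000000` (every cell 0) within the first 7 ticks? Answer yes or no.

1111111
1000000
1000000  (fixed point — unchanged through tick 7)
tick 7 is 1000000, still not uniform 0

no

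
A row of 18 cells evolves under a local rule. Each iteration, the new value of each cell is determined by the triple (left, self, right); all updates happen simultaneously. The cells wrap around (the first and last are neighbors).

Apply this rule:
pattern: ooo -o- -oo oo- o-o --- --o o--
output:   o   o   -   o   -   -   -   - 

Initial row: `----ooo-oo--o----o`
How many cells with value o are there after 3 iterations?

-----oo--o--o----o
------o--o--o----o
------o--o--o----o
count of o: 4

4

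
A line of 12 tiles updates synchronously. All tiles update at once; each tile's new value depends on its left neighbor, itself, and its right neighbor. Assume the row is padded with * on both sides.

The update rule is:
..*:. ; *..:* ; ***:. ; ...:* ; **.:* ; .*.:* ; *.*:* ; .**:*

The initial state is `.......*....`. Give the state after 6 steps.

.**********.

******.****.
.....***..**
****.*.**.*.
...*********
**.*........
.**********.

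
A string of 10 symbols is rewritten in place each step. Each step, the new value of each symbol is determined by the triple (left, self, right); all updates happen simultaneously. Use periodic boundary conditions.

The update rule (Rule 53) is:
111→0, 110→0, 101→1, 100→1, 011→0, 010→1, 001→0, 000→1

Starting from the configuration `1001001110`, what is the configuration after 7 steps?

1101100001
0010011100
1011000011
0100111000
0110000111
1001110000
1100001110

1100001110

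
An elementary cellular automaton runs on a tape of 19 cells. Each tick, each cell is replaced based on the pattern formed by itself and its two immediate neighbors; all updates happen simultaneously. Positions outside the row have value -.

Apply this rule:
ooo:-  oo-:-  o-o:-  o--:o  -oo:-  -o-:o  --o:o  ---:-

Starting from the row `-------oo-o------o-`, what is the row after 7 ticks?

------o---oo----ooo
-----ooo-o--o--o---
----o----oooooooo--
---ooo--o--------o-
--o---oooo------ooo
-ooo-o----o----o---
o----oo--ooo--ooo--

o----oo--ooo--ooo--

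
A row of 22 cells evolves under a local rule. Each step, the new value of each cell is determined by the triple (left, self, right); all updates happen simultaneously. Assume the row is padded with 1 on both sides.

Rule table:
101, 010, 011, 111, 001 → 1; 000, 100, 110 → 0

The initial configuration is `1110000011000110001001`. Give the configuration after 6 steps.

step 1: 1100000110001100011011
step 2: 1000001100011000110111
step 3: 0000011000110001101111
step 4: 0000110001100011011111
step 5: 0001100011000110111111
step 6: 0011000110001101111111

0011000110001101111111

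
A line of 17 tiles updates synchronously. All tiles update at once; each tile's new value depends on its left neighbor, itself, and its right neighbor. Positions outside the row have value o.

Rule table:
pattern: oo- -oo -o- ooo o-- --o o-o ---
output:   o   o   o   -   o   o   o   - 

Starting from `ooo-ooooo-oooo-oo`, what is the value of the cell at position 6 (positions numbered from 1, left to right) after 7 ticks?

tick 1: --ooo---ooo--ooo-
tick 2: ooo-oo-oo-oooo-oo
tick 3: --ooooooooo--ooo-
tick 4: ooo-------oooo-oo
tick 5: --oo-----oo--ooo-
tick 6: ooooo---oooooo-oo
tick 7: ----oo-oo----ooo-
position 6 holds o

o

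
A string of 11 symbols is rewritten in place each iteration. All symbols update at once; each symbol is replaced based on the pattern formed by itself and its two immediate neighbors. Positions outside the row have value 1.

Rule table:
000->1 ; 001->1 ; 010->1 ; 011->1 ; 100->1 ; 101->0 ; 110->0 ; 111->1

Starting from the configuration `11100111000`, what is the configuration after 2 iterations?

10011100111

iteration 1: 11011110111
iteration 2: 10011100111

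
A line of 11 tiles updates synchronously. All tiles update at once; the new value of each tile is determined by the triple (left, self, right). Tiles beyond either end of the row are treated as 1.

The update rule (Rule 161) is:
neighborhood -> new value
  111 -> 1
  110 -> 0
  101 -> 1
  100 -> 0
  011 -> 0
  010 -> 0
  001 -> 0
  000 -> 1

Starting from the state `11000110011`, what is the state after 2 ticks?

tick 1: 10010000001
tick 2: 00000111100

00000111100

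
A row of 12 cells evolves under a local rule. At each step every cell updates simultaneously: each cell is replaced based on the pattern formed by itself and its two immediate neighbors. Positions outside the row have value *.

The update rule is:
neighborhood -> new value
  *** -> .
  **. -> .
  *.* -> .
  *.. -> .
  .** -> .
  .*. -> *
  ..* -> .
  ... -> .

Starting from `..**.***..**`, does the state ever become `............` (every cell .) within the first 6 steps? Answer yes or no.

yes

............
all cells are . at step 1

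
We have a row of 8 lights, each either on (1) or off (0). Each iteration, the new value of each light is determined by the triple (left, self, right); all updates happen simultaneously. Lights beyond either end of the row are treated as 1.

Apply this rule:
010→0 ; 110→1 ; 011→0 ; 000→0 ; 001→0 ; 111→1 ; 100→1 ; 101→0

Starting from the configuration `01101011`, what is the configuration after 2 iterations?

10010000

00100001
10010000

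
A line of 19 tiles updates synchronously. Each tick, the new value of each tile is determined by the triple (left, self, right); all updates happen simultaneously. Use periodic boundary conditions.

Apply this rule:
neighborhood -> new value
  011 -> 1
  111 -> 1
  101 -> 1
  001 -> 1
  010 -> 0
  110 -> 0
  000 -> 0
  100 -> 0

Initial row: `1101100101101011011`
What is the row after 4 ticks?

tick 1: 1011001011010110111
tick 2: 0110010110101101111
tick 3: 1100101101011011110
tick 4: 1001011010110111101

1001011010110111101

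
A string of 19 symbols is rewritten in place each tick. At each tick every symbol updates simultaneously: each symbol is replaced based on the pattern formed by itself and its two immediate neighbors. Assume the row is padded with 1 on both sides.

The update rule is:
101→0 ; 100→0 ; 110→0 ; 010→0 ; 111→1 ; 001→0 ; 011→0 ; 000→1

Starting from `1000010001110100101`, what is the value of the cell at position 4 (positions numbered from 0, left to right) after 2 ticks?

0

tick 1: 0011000100100000000
tick 2: 0000010000001111110
position 4 holds 0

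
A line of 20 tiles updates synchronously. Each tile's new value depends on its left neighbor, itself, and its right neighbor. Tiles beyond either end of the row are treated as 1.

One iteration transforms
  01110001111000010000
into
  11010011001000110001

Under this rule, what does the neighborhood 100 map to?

At position 4 the neighborhood is 100; the next row has 0 there.

0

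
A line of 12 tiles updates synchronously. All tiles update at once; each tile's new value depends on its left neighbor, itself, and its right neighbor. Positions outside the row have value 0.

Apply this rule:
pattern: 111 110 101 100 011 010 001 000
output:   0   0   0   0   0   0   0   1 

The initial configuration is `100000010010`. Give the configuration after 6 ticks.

100000011111

001111000000
100000011111
001111000000  (repeats tick 1; period 2)
tick 6: 100000011111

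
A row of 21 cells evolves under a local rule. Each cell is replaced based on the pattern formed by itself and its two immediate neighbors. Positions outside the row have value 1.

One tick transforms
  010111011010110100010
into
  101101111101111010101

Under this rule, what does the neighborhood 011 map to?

1

At position 3 the neighborhood is 011; the next row has 1 there.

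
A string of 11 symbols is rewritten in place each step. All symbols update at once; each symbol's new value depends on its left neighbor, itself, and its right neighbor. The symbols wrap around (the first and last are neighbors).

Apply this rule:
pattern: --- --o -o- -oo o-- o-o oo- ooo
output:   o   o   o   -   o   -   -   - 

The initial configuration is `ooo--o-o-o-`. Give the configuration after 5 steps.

---ooooo---

---ooo-o-o-
ooo----o-oo
---ooooo---
ooo-----ooo
---ooooo---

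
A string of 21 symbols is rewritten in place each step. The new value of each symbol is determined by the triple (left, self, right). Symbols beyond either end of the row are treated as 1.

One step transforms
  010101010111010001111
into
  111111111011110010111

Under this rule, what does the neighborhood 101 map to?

1

At position 0 the neighborhood is 101; the next row has 1 there.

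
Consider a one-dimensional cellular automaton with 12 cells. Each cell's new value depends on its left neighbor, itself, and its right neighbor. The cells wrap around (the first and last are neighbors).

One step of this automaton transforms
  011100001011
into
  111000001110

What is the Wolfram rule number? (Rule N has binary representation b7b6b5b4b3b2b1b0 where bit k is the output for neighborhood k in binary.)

172

position 2: 111 → 1  (bit 7 = 1)
position 3: 110 → 0  (bit 6 = 0)
position 0: 101 → 1  (bit 5 = 1)
position 4: 100 → 0  (bit 4 = 0)
position 1: 011 → 1  (bit 3 = 1)
position 8: 010 → 1  (bit 2 = 1)
position 7: 001 → 0  (bit 1 = 0)
position 5: 000 → 0  (bit 0 = 0)
bits b7..b0 = 10101100 = 172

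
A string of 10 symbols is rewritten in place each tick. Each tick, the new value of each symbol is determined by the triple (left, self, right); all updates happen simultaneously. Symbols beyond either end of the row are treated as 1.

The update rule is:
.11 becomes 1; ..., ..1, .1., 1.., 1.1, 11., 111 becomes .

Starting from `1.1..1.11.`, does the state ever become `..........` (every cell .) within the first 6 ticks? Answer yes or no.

tick 1: .......1..
tick 2: ..........
all cells are . at tick 2

yes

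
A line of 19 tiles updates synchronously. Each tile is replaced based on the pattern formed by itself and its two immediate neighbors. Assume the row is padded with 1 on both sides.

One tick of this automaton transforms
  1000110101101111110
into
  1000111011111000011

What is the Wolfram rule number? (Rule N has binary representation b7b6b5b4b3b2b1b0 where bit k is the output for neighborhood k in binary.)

104

position 13: 111 → 0  (bit 7 = 0)
position 0: 110 → 1  (bit 6 = 1)
position 6: 101 → 1  (bit 5 = 1)
position 1: 100 → 0  (bit 4 = 0)
position 4: 011 → 1  (bit 3 = 1)
position 7: 010 → 0  (bit 2 = 0)
position 3: 001 → 0  (bit 1 = 0)
position 2: 000 → 0  (bit 0 = 0)
bits b7..b0 = 01101000 = 104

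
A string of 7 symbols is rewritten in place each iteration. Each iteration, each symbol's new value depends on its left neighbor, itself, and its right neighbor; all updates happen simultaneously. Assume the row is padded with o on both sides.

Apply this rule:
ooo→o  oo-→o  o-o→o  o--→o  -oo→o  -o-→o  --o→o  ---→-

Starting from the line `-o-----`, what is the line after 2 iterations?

ooo---o
oooo-oo

oooo-oo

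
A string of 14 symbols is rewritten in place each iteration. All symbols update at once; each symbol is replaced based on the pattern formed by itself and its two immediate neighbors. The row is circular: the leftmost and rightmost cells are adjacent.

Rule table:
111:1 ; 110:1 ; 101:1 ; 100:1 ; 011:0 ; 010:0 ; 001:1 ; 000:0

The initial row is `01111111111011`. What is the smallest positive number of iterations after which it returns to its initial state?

10111111111101
11011111111110
01101111111111
10110111111111
11011011111111
11101101111111
11110110111111
11111011011111
11111101101111
11111110110111
11111111011011
11111111101101
11111111110110
01111111111011

14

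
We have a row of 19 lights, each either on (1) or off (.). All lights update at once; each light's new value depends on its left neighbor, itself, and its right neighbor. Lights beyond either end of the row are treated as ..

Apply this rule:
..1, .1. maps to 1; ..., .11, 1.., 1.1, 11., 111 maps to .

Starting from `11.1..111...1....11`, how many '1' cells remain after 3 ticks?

tick 1: ...1.1.....11...1..
tick 2: ..11.1....1....11..
tick 3: .1...1...11...1....
count of 1: 5

5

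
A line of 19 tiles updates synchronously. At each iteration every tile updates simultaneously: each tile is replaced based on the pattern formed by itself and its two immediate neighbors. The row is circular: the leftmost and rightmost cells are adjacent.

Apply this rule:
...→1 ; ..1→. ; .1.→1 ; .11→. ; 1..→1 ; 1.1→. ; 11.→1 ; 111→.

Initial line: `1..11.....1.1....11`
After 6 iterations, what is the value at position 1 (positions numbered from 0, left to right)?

.

iteration 1: 11..11111.1.1111...
iteration 2: .11.....1.1....111.
iteration 3: ..11111.1.1111...11
iteration 4: 1.....1.1....111..1
iteration 5: 11111.1.1111...11..
iteration 6: ....1.1....111..11.
position 1 holds .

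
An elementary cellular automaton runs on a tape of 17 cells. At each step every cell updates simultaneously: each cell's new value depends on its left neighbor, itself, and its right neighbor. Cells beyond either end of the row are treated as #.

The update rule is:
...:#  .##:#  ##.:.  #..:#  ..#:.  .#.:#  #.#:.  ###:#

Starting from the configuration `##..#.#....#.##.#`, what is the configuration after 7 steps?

#.#.#.####.#.#..#
..#.#.###..#.##.#
#.#.#.##.#.#.#..#
..#.#.#..#.#.##.#
#.#.#.##.#.#.#..#  (repeats step 3; period 2)
step 7: #.#.#.##.#.#.#..#

#.#.#.##.#.#.#..#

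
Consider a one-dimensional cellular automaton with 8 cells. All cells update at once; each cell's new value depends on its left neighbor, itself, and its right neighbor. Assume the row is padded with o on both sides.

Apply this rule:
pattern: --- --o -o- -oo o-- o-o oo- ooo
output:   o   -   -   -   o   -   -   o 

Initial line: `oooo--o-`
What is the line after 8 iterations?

-oo--oo-

ooo-o---
oo---oo-
o-oo----
----ooo-
ooo--o--
oo-o--o-
o---o---
-oo--oo-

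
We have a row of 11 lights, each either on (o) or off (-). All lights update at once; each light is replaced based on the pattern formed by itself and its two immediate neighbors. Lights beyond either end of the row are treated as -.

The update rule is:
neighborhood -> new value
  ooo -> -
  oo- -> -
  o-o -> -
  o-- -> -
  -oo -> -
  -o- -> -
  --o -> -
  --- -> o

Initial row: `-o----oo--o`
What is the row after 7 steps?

---oo------

---oo------
oo----ooooo
---oo------  (repeats step 1; period 2)
step 7: ---oo------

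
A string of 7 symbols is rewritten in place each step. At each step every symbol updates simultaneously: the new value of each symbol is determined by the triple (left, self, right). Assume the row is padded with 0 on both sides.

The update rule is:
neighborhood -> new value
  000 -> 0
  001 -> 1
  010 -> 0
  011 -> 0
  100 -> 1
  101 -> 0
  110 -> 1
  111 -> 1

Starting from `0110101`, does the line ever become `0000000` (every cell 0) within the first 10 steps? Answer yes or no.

yes

step 1: 1010000
step 2: 0001000
step 3: 0010100
step 4: 0100010
step 5: 1010101
step 6: 0000000
all cells are 0 at step 6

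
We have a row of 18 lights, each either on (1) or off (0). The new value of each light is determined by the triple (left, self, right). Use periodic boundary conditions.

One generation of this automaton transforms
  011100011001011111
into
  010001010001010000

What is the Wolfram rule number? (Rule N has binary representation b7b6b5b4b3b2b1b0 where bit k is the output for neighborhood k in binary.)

position 2: 111 → 0  (bit 7 = 0)
position 3: 110 → 0  (bit 6 = 0)
position 0: 101 → 0  (bit 5 = 0)
position 4: 100 → 0  (bit 4 = 0)
position 1: 011 → 1  (bit 3 = 1)
position 11: 010 → 1  (bit 2 = 1)
position 6: 001 → 0  (bit 1 = 0)
position 5: 000 → 1  (bit 0 = 1)
bits b7..b0 = 00001101 = 13

13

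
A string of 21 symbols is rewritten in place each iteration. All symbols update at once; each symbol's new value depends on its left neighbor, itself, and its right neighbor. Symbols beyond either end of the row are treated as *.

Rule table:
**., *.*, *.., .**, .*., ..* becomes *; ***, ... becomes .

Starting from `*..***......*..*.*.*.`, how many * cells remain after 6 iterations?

13

****.**....**********
...*****..**.........
*.**...******.......*
*****.**....**.....**
....*****..****...**.
*..**...****..**.****
count of *: 13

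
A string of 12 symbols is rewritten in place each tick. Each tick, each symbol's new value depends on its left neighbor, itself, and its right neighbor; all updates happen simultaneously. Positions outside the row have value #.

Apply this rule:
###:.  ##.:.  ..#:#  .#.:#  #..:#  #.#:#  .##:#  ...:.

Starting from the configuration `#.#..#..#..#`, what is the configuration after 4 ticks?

####......##

tick 1: .###########
tick 2: ##..........
tick 3: ..#........#
tick 4: ####......##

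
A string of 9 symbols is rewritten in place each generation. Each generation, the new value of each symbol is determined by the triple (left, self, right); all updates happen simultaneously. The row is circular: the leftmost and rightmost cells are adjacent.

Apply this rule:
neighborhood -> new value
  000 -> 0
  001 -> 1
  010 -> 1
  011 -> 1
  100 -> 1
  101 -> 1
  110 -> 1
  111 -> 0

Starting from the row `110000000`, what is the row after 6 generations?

generation 1: 111000001
generation 2: 001100011
generation 3: 111110111
generation 4: 000011100
generation 5: 000110110
generation 6: 001111111

001111111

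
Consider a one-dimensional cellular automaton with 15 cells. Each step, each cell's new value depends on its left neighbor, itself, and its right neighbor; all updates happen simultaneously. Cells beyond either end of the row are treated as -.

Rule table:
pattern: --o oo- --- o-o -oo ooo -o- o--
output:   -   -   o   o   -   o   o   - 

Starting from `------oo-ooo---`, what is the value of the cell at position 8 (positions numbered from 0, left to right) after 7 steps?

ooooo---o-o--oo
-ooo--o-ooo----
--o---oo-o--ooo
o-o-o---oo---o-
ooooo-o----o-o-
-ooo-oo-oo-ooo-
--o-o--o--o-o--
position 8 holds -

-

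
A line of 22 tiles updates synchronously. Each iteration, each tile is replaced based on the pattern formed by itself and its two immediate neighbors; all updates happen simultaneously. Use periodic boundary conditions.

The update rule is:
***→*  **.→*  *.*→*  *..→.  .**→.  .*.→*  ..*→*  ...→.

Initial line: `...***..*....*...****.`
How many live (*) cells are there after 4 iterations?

18

iteration 1: ..*.**.**...**..*.***.
iteration 2: .***.**.*..*.*.***.**.
iteration 3: *.***.***.*****.***.*.
iteration 4: **.***.***.*****.*****
count of *: 18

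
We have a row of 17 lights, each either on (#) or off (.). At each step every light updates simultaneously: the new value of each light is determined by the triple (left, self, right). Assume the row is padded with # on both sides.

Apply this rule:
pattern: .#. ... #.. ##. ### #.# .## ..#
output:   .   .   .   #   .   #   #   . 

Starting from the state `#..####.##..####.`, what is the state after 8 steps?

step 1: #..#..####..#..##
step 2: #.....#..#.....#.
step 3: #...............#
step 4: #...............#  (fixed point — unchanged through step 8)

#...............#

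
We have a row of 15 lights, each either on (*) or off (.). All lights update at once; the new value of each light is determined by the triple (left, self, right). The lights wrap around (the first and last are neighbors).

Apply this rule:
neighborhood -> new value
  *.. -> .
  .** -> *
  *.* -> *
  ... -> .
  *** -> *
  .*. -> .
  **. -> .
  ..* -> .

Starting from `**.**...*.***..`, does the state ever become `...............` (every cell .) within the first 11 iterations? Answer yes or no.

yes

*.**.....***...
.**......**....
.*.......*.....
...............
all cells are . at iteration 4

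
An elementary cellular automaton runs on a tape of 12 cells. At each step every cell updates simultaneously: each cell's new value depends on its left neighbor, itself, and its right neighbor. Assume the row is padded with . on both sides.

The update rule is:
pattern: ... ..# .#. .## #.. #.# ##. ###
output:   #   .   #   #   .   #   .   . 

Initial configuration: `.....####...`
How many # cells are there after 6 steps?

####.#....##
#...##.##.#.
#.#.#.##.##.
#######.##..
#......##..#
#.####.#...#
count of #: 7

7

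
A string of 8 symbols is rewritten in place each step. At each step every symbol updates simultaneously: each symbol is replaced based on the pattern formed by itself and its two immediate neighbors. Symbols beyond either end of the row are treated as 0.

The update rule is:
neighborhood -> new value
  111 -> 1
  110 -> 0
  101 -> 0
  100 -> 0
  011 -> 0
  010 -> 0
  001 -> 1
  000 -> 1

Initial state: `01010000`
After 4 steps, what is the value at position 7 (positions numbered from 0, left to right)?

1

10000111
00111010
11010000
00000111
position 7 holds 1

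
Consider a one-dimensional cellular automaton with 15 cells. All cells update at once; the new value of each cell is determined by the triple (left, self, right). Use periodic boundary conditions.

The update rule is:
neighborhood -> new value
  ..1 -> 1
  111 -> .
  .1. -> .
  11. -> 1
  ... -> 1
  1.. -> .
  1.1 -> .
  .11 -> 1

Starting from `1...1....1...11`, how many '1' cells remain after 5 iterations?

7

1.11..111..111.
..11.11.1.11.1.
1111.11...11...
1..1.11.1111.11
1.1..11.1..1.1.
count of 1: 7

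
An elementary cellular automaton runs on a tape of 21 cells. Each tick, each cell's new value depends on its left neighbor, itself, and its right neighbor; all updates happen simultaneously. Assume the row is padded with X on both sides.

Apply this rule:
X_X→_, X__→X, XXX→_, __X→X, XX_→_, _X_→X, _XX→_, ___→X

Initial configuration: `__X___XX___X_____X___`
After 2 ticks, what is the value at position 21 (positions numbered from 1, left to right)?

_

tick 1: XXXXXX__XXXXXXXXXXXXX
tick 2: ______XX_____________
position 21 holds _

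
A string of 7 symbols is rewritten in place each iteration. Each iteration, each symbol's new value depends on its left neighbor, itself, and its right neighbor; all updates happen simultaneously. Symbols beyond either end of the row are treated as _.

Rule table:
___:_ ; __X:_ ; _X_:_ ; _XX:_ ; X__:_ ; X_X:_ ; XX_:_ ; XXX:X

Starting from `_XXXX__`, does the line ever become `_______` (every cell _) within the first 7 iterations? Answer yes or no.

__XX___
_______
all cells are _ at iteration 2

yes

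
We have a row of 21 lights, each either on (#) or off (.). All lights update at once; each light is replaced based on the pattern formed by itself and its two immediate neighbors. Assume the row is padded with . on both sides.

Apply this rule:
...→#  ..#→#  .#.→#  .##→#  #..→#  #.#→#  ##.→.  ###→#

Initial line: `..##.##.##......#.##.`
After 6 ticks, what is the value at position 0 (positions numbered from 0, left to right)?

#

tick 1: ###.##.##.#########.#
tick 2: ##.##.##.#########.##
tick 3: #.##.##.#########.##.
tick 4: ###.##.#########.##.#
tick 5: ##.##.#########.##.##
tick 6: #.##.#########.##.##.
position 0 holds #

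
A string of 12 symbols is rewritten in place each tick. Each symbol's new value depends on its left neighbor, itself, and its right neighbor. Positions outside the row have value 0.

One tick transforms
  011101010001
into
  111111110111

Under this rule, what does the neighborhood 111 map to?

1

At position 2 the neighborhood is 111; the next row has 1 there.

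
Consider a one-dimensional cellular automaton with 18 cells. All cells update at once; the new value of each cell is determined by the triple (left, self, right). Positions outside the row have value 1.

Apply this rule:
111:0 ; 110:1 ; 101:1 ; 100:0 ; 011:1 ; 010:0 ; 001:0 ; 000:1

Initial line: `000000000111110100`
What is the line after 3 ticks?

011111110100011000
110000011001011010
010111011000111101

010111011000111101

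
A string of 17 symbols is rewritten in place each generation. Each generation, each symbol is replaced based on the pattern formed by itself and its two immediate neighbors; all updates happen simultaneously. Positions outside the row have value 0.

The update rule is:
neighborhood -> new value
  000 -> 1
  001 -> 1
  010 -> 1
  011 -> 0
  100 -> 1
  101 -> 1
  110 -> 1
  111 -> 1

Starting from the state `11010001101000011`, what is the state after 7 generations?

01101101111110111

generation 1: 01111110111111101
generation 2: 10111111011111111
generation 3: 11011111101111111
generation 4: 01101111110111111
generation 5: 10110111111011111
generation 6: 11011011111101111
generation 7: 01101101111110111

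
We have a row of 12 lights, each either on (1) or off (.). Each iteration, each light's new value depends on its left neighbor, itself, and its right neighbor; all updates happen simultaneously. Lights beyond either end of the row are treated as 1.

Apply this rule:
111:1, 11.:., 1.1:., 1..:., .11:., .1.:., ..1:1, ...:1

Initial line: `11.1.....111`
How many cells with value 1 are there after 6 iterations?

4

1....1111.11
..111.11...1
.1.1.....11.
.....1111...
.1111.11..11
..11.....1.1
count of 1: 4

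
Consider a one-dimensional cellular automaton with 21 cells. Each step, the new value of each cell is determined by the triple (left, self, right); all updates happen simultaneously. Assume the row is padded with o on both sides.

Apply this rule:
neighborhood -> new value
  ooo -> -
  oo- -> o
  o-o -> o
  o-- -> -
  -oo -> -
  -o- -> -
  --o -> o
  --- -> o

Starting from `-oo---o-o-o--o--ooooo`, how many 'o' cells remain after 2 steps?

12

o-o-oo-o-o--o--o-----
oo-o-oo-o--o--o--oooo
count of o: 12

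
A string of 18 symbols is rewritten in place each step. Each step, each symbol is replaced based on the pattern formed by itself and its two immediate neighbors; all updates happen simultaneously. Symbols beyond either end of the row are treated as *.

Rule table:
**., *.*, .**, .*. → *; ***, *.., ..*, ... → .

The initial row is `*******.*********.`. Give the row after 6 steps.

......***.......**
......*.*.......*.
......***.......**  (repeats step 1; period 2)
step 6: ......*.*.......*.

......*.*.......*.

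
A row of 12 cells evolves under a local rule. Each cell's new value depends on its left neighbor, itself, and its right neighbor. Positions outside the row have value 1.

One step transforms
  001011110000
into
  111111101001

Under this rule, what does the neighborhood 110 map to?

0

At position 7 the neighborhood is 110; the next row has 0 there.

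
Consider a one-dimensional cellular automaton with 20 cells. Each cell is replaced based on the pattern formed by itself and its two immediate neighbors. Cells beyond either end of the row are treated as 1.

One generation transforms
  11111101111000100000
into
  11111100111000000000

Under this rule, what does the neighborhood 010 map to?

0

At position 14 the neighborhood is 010; the next row has 0 there.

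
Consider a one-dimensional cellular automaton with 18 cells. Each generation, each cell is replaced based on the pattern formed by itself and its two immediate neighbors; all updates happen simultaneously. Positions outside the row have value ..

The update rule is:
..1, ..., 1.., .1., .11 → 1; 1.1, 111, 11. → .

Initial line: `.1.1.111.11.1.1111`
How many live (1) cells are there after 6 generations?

11.1.1...1..1.1...
1..1.11111111.1111
1111.1........1...
1....1111111111111
111111............
1.....111111111111
count of 1: 13

13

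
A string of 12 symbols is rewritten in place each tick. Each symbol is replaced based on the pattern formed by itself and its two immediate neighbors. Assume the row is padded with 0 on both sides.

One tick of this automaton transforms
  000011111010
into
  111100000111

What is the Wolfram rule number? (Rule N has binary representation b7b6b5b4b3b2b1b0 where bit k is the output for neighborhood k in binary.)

55

position 5: 111 → 0  (bit 7 = 0)
position 8: 110 → 0  (bit 6 = 0)
position 9: 101 → 1  (bit 5 = 1)
position 11: 100 → 1  (bit 4 = 1)
position 4: 011 → 0  (bit 3 = 0)
position 10: 010 → 1  (bit 2 = 1)
position 3: 001 → 1  (bit 1 = 1)
position 0: 000 → 1  (bit 0 = 1)
bits b7..b0 = 00110111 = 55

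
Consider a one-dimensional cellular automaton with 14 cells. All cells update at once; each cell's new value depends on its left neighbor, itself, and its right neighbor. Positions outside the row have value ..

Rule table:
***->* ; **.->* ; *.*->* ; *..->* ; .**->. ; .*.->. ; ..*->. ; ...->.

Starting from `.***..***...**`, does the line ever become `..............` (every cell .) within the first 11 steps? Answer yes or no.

step 1: ..***..***...*
step 2: ...***..***...
step 3: ....***..***..
step 4: .....***..***.
step 5: ......***..***
step 6: .......***..**
step 7: ........***..*
step 8: .........***..
step 9: ..........***.
step 10: ...........***
step 11: ............**
step 11 is ............**, still not uniform .

no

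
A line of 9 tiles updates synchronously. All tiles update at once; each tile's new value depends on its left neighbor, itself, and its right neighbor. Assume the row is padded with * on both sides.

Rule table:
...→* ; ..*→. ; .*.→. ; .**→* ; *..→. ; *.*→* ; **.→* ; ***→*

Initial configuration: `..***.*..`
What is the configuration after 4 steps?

step 1: ..****...
step 2: ..****.*.
step 3: ..*****.*
step 4: ..*******

..*******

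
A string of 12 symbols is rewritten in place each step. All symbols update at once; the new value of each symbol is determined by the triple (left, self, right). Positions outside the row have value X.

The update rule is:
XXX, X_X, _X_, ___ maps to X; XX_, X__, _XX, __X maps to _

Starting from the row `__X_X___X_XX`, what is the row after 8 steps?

_XX_X____X_X

__XXX_X_XX_X
___X_XXX__X_
_X_XX_X___XX
XXX__XX_X__X
XX_____XX___
X__XXX____X_
____X__XX_XX
_XX_X____X_X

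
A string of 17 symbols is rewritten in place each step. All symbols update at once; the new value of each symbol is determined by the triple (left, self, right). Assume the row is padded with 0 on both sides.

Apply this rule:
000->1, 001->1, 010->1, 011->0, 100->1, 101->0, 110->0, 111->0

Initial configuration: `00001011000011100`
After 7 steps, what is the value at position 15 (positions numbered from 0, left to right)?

step 1: 11111000111100011
step 2: 00000111000011100
step 3: 11111000111100011  (repeats step 1; period 2)
step 7: 11111000111100011
position 15 holds 1

1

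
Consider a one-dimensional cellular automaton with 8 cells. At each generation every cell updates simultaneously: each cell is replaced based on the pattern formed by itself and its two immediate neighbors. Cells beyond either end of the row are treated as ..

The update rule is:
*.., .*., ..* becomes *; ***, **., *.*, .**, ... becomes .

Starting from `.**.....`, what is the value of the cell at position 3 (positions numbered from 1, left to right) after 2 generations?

*..*....
*****...
position 3 holds *

*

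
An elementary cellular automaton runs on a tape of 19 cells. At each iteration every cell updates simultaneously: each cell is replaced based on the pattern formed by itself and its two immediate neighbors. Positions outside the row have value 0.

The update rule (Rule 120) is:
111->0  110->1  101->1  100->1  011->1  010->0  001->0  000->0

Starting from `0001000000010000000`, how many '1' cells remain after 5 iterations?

2

0000100000001000000
0000010000000100000
0000001000000010000
0000000100000001000
0000000010000000100
count of 1: 2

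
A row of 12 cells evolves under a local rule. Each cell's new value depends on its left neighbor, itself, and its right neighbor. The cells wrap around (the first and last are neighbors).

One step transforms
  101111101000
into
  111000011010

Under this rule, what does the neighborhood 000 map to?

At position 10 the neighborhood is 000; the next row has 1 there.

1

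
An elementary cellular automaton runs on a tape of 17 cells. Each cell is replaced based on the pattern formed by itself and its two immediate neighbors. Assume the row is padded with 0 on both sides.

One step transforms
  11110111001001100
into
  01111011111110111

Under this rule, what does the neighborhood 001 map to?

At position 9 the neighborhood is 001; the next row has 1 there.

1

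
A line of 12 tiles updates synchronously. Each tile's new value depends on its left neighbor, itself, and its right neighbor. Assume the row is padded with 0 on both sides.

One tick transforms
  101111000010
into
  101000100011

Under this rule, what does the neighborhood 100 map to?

1

At position 6 the neighborhood is 100; the next row has 1 there.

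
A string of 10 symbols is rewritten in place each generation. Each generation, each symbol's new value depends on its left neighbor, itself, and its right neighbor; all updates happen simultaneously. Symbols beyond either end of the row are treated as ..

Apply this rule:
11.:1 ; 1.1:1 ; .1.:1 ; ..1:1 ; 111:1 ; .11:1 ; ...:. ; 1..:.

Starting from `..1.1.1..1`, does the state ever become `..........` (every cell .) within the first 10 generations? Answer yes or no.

.111111.11
1111111111
1111111111  (fixed point — unchanged through generation 10)
generation 10 is 1111111111, still not uniform .

no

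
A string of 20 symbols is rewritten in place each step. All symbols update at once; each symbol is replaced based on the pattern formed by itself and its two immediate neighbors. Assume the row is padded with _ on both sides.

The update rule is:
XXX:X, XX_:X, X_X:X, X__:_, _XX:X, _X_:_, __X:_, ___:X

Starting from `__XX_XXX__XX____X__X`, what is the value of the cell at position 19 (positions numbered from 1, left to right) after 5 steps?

step 1: X_XXXXXX__XX_XX_____
step 2: _XXXXXXX__XXXXX_XXXX
step 3: _XXXXXXX__XXXXXXXXXX
step 4: _XXXXXXX__XXXXXXXXXX  (fixed point — unchanged through step 5)
position 19 holds X

X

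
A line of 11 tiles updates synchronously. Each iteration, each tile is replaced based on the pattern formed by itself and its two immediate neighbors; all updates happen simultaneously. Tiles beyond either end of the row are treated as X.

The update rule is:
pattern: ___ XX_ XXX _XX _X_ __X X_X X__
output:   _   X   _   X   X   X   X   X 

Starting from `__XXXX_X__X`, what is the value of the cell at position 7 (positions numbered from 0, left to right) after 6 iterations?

iteration 1: XXX__XXXXXX
iteration 2: __XXXX_____
iteration 3: XXX__XX___X
iteration 4: __XXXXXX_XX
iteration 5: XXX____XXX_
iteration 6: __XX__XX_XX
position 7 holds X

X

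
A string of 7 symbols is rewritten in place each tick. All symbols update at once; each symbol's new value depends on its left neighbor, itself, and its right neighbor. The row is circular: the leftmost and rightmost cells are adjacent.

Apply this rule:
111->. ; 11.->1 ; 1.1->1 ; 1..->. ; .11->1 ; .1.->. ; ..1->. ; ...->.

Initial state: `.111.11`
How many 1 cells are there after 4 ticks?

1

tick 1: 11.1111
tick 2: .111...
tick 3: .1.1...
tick 4: ..1....
count of 1: 1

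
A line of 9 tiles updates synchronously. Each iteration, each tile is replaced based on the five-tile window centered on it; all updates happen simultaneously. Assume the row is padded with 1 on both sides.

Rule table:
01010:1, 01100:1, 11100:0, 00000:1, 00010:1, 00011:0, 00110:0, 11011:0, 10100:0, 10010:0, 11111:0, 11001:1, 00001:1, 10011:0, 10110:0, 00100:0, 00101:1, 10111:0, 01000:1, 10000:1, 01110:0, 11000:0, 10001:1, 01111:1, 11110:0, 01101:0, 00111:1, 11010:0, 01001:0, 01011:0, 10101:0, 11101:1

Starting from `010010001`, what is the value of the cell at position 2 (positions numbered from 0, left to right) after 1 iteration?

0

000001101
position 2 holds 0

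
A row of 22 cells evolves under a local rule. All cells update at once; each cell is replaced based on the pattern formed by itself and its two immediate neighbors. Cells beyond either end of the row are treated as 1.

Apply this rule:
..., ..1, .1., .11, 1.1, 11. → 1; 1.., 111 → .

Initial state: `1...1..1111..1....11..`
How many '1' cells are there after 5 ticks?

17

tick 1: 1.111.11..1.11.11111.1
tick 2: 111.1111.1111111...111
tick 3: ..111..111.....1.111..
tick 4: .11.1.11.1.1111111.1.1
tick 5: 111111111111.....11111
count of 1: 17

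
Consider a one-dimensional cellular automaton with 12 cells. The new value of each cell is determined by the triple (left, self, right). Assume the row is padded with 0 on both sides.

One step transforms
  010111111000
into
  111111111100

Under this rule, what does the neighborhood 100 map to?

At position 9 the neighborhood is 100; the next row has 1 there.

1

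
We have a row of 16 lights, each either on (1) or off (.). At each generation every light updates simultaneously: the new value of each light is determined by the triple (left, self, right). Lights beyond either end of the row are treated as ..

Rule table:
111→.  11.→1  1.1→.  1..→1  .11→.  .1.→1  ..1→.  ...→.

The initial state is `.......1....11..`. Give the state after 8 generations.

generation 1: .......11....11.
generation 2: ........11....11
generation 3: .........11....1
generation 4: ..........11...1
generation 5: ...........11..1
generation 6: ............11.1
generation 7: .............1.1
generation 8: .............1.1

.............1.1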